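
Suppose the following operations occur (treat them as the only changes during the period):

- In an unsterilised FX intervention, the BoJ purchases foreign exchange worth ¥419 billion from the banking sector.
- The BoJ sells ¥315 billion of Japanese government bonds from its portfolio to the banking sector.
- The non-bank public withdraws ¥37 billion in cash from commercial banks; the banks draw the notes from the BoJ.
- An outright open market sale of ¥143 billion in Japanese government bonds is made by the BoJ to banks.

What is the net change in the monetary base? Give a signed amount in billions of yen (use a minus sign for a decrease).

BoJ balance sheet:
  Assets:      Securities −¥458B, Foreign assets +¥419B
  Liabilities: Bank reserves −¥76B, Currency in circulation +¥37B
Monetary base = currency + reserves: +¥37B + (−¥76B) = -¥39 billion.

-¥39 billion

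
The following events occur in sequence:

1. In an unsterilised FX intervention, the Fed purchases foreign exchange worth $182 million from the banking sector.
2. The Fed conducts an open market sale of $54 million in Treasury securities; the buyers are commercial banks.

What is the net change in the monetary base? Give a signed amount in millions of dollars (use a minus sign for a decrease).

FX purchase $182 million: Fed balance sheet expands → +$182M.
OMO sale (to banks) $54 million: Fed balance sheet contracts → −$54M.
Net: 182 − 54 = +$128 million.

+$128 million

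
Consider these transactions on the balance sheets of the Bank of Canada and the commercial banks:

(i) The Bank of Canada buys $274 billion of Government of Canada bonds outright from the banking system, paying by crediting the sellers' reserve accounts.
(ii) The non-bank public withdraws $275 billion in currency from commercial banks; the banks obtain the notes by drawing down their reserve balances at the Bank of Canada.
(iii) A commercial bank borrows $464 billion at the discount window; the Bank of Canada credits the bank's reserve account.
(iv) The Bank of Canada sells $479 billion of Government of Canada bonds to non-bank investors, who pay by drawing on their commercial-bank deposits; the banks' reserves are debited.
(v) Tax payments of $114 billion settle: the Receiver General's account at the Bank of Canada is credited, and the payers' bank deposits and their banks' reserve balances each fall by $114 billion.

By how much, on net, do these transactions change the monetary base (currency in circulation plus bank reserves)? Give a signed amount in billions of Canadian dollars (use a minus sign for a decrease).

+$145 billion

Bank of Canada balance sheet:
  Assets:      Securities −$205B, Loans to banks +$464B
  Liabilities: Bank reserves −$130B, Currency in circulation +$275B, Government deposits +$114B
Commercial banking system:
  Assets:      Reserves at CB −$130B, Securities −$274B
  Liabilities: Checkable deposits −$868B, Borrowings from CB +$464B
Monetary base = currency + reserves: +$275B + (−$130B) = +$145 billion.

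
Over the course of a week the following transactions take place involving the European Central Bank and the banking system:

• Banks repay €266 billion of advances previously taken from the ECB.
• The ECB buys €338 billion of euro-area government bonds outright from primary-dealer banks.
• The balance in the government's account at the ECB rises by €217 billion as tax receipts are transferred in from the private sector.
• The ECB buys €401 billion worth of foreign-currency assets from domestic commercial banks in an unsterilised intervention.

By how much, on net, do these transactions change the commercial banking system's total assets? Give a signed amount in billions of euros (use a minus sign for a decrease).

-€483 billion

Discount-window repayment €266 billion: bank balance sheets shrink → −€266B.
OMO purchase (from banks) €338 billion: just an asset swap on bank balance sheets → 0.
Government account inflow €217 billion: bank balance sheets shrink → −€217B.
FX purchase €401 billion: just an asset swap on bank balance sheets → 0.
Net: −266 + 0 − 217 + 0 = -€483 billion.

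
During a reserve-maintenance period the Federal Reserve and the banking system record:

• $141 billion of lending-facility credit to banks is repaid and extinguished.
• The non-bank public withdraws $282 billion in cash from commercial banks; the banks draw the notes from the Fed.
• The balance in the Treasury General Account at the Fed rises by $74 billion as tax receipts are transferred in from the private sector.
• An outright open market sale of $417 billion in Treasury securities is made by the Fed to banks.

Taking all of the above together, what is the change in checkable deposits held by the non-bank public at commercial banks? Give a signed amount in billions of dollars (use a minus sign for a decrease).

-$356 billion

Discount-window repayment $141 billion: the counterparty is a bank, so public deposits are unchanged → 0.
Currency withdrawal $282 billion: non-bank counterparties' bank balances fall → −$282B.
Government account inflow $74 billion: non-bank counterparties' bank balances fall → −$74B.
OMO sale (to banks) $417 billion: the counterparty is a bank, so public deposits are unchanged → 0.
Net: 0 − 282 − 74 + 0 = -$356 billion.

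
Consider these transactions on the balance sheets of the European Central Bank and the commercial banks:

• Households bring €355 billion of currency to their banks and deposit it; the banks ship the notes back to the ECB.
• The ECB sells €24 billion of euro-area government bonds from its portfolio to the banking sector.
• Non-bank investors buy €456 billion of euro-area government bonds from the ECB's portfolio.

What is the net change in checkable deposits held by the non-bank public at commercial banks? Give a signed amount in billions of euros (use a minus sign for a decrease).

ECB balance sheet:
  Assets:      Securities −€480B
  Liabilities: Bank reserves −€125B, Currency in circulation −€355B
Commercial banking system:
  Assets:      Reserves at CB −€125B, Securities +€24B
  Liabilities: Checkable deposits −€101B
So the change in checkable deposits held by the non-bank public at commercial banks is -€101 billion.

-€101 billion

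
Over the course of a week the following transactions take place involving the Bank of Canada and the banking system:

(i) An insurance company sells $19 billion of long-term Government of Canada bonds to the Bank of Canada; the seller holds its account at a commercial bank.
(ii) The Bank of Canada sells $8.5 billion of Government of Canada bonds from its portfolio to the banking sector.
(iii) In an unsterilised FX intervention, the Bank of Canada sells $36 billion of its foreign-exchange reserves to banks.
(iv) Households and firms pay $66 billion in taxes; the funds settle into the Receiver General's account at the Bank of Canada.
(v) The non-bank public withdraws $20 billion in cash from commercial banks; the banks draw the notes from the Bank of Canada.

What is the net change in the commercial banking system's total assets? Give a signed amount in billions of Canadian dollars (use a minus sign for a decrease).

-$67 billion

Asset purchase (from non-banks) $19 billion: bank balance sheets expand → +$19B.
OMO sale (to banks) $8.5 billion: just an asset swap on bank balance sheets → 0.
FX sale $36 billion: just an asset swap on bank balance sheets → 0.
Government account inflow $66 billion: bank balance sheets shrink → −$66B.
Currency withdrawal $20 billion: bank balance sheets shrink → −$20B.
Net: 19 + 0 + 0 − 66 − 20 = -$67 billion.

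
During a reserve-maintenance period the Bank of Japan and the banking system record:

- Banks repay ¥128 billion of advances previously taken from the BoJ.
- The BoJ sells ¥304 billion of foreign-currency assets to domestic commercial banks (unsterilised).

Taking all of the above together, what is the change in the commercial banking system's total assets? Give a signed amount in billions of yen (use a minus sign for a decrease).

-¥128 billion

Discount-window repayment ¥128 billion: bank balance sheets shrink → −¥128B.
FX sale ¥304 billion: just an asset swap on bank balance sheets → 0.
Net: −128 + 0 = -¥128 billion.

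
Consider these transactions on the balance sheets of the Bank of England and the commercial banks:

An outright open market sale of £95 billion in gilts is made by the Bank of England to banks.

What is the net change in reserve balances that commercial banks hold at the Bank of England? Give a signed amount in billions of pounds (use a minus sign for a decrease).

Bank of England balance sheet:
  Assets:      Securities −£95B
  Liabilities: Bank reserves −£95B
Commercial banking system:
  Assets:      Reserves at CB −£95B, Securities +£95B
  Liabilities: no change
So the change in reserve balances that commercial banks hold at the Bank of England is -£95 billion.

-£95 billion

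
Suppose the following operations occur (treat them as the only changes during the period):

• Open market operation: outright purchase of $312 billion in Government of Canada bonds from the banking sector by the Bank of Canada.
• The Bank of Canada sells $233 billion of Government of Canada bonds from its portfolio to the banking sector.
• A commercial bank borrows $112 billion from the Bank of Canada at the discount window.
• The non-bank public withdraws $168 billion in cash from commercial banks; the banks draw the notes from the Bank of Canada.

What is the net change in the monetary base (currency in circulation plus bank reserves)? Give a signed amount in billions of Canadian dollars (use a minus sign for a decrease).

OMO purchase (from banks) $312 billion: Bank of Canada balance sheet expands → +$312B.
OMO sale (to banks) $233 billion: Bank of Canada balance sheet contracts → −$233B.
Discount-window loan $112 billion: Bank of Canada balance sheet expands → +$112B.
Currency withdrawal $168 billion: just a shift between currency and reserves — both are base money → 0.
Net: 312 − 233 + 112 + 0 = +$191 billion.

+$191 billion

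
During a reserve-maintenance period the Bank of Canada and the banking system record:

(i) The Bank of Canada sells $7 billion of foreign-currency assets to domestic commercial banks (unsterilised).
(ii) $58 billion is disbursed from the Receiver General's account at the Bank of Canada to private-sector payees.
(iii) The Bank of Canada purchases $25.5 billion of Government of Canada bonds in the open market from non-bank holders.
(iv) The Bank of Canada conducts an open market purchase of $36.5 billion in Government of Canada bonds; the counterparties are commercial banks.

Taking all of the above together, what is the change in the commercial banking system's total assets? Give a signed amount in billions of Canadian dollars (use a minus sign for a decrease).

Bank of Canada balance sheet:
  Assets:      Securities +$62B, Foreign assets −$7B
  Liabilities: Bank reserves +$113B, Government deposits −$58B
Commercial banking system:
  Assets:      Reserves at CB +$113B, Securities −$36.5B, Foreign assets +$7B
  Liabilities: Checkable deposits +$83.5B
Change in total bank assets = +$83.5 billion.

+$83.5 billion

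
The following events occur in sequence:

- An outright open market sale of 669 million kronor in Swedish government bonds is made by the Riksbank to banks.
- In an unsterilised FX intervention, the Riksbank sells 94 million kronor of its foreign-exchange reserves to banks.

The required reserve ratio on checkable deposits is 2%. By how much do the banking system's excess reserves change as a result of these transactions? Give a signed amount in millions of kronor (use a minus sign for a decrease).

OMO sale (to banks) 669 million kronor: reserves −669M, deposits 0.
FX sale 94 million kronor: reserves −94M, deposits 0.
Totals: Δreserves = −763M, Δdeposits = 0.
Δrequired reserves = 2% × 0 = 0.
Δexcess reserves = Δreserves − Δrequired = −763M − (0) = -763 million.

-763 million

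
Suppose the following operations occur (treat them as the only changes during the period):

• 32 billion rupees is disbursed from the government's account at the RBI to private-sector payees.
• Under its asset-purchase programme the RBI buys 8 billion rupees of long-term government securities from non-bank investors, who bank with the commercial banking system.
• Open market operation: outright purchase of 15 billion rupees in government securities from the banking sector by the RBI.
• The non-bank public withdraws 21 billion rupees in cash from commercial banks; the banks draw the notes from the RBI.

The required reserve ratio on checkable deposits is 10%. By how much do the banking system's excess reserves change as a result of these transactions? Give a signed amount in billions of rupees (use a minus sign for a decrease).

+32.1 billion

Government spending 32 billion rupees: reserves +32B, deposits +32B.
Asset purchase (from non-banks) 8 billion rupees: reserves +8B, deposits +8B.
OMO purchase (from banks) 15 billion rupees: reserves +15B, deposits 0.
Currency withdrawal 21 billion rupees: reserves −21B, deposits −21B.
Totals: Δreserves = +34B, Δdeposits = +19B.
Δrequired reserves = 10% × +19B = +1.9B.
Δexcess reserves = Δreserves − Δrequired = +34B − (+1.9B) = +32.1 billion.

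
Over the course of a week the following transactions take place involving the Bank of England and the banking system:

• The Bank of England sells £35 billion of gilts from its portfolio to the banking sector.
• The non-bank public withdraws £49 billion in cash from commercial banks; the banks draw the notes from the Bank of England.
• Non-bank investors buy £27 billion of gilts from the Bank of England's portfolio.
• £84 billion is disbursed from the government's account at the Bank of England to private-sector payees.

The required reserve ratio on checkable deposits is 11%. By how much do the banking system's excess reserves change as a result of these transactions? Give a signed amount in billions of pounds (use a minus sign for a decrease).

-£27.88 billion

OMO sale (to banks) £35 billion: reserves −£35B, deposits 0.
Currency withdrawal £49 billion: reserves −£49B, deposits −£49B.
Asset sale (to non-banks) £27 billion: reserves −£27B, deposits −£27B.
Government spending £84 billion: reserves +£84B, deposits +£84B.
Totals: Δreserves = −£27B, Δdeposits = +£8B.
Δrequired reserves = 11% × +£8B = +£0.88B.
Δexcess reserves = Δreserves − Δrequired = −£27B − (+£0.88B) = -£27.88 billion.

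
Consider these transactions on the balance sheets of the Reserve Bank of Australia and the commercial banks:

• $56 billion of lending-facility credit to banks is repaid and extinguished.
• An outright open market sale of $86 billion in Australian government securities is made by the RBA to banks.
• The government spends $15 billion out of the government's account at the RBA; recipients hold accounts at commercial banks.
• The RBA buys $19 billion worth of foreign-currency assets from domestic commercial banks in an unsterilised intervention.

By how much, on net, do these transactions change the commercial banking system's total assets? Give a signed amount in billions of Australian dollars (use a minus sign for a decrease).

-$41 billion

RBA balance sheet:
  Assets:      Securities −$86B, Loans to banks −$56B, Foreign assets +$19B
  Liabilities: Bank reserves −$108B, Government deposits −$15B
Commercial banking system:
  Assets:      Reserves at CB −$108B, Securities +$86B, Foreign assets −$19B
  Liabilities: Checkable deposits +$15B, Borrowings from CB −$56B
Change in total bank assets = -$41 billion.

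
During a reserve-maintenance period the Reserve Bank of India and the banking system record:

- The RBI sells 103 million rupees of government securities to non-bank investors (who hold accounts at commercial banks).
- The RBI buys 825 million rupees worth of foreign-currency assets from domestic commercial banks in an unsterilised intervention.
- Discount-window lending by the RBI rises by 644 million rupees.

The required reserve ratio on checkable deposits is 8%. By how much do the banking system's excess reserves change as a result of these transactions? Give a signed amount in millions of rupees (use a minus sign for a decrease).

Asset sale (to non-banks) 103 million rupees: reserves −103M, deposits −103M.
FX purchase 825 million rupees: reserves +825M, deposits 0.
Discount-window loan 644 million rupees: reserves +644M, deposits 0.
Totals: Δreserves = +1366M, Δdeposits = −103M.
Δrequired reserves = 8% × −103M = −8.24M.
Δexcess reserves = Δreserves − Δrequired = +1366M − (−8.24M) = +1374.24 million.

+1374.24 million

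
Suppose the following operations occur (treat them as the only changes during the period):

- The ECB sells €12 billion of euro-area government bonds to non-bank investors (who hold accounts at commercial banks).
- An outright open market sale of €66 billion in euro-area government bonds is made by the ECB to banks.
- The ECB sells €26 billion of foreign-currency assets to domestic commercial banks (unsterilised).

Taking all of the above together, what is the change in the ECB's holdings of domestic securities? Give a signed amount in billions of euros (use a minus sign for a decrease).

Asset sale (to non-banks) €12 billion: securities removed from the ECB's portfolio → −€12B.
OMO sale (to banks) €66 billion: securities removed from the ECB's portfolio → −€66B.
FX sale €26 billion: the ECB's securities portfolio is untouched → 0.
Net: −12 − 66 + 0 = -€78 billion.

-€78 billion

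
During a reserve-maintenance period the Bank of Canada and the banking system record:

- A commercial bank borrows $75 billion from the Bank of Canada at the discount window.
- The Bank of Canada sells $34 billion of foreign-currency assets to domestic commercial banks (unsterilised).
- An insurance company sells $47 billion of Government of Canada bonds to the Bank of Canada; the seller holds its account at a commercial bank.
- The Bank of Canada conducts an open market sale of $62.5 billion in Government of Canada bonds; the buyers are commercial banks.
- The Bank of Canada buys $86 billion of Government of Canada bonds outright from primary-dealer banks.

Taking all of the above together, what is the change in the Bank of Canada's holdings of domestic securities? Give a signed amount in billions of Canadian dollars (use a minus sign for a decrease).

+$70.5 billion

Discount-window loan $75 billion: the Bank of Canada's securities portfolio is untouched → 0.
FX sale $34 billion: the Bank of Canada's securities portfolio is untouched → 0.
Asset purchase (from non-banks) $47 billion: securities added to the Bank of Canada's portfolio → +$47B.
OMO sale (to banks) $62.5 billion: securities removed from the Bank of Canada's portfolio → −$62.5B.
OMO purchase (from banks) $86 billion: securities added to the Bank of Canada's portfolio → +$86B.
Net: 0 + 0 + 47 − 62.5 + 86 = +$70.5 billion.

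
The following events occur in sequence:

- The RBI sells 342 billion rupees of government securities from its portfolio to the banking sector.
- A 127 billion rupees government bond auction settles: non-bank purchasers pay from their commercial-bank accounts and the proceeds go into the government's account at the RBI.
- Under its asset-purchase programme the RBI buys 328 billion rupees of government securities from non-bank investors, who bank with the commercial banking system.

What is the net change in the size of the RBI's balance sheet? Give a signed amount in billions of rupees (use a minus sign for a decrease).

-14 billion

OMO sale (to banks) 342 billion rupees: an RBI asset is shed → −342B.
Government account inflow 127 billion rupees: only the composition of liabilities changes → 0.
Asset purchase (from non-banks) 328 billion rupees: an RBI asset is acquired → +328B.
Net: −342 + 0 + 328 = -14 billion.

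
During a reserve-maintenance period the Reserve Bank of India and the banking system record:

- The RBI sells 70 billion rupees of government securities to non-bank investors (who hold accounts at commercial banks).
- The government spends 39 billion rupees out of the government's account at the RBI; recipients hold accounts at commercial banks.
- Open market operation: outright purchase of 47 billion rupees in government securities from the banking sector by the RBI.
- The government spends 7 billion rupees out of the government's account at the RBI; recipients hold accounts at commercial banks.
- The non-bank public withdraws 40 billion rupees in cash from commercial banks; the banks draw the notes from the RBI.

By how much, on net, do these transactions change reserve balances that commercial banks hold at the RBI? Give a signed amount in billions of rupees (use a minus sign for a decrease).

-17 billion

RBI balance sheet:
  Assets:      Securities −23B
  Liabilities: Bank reserves −17B, Currency in circulation +40B, Government deposits −46B
So the change in reserve balances that commercial banks hold at the RBI is -17 billion.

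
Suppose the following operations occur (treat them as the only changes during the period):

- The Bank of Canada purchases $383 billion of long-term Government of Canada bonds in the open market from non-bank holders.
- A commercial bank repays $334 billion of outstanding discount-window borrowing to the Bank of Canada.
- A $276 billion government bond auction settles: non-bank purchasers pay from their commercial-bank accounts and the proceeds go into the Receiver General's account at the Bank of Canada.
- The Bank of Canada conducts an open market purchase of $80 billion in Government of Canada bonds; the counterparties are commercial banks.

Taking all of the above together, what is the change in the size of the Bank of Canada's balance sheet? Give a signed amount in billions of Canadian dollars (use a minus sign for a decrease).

Bank of Canada balance sheet:
  Assets:      Securities +$463B, Loans to banks −$334B
  Liabilities: Bank reserves −$147B, Government deposits +$276B
Change in total Bank of Canada assets = +$129 billion.

+$129 billion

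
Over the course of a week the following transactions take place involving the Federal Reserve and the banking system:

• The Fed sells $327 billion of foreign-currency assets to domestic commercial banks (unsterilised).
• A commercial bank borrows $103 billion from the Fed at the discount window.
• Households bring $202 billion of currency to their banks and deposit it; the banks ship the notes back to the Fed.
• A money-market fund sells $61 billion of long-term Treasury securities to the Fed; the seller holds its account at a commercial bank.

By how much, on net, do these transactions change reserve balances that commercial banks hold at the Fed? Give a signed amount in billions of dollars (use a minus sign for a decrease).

+$39 billion

Fed balance sheet:
  Assets:      Securities +$61B, Loans to banks +$103B, Foreign assets −$327B
  Liabilities: Bank reserves +$39B, Currency in circulation −$202B
So the change in reserve balances that commercial banks hold at the Fed is +$39 billion.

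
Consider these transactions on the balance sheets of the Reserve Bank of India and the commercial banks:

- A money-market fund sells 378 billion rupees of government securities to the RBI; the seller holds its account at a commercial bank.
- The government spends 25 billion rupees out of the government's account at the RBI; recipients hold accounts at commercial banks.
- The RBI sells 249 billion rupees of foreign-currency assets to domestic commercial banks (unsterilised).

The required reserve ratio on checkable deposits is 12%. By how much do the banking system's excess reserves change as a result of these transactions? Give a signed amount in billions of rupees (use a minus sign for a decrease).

Asset purchase (from non-banks) 378 billion rupees: reserves +378B, deposits +378B.
Government spending 25 billion rupees: reserves +25B, deposits +25B.
FX sale 249 billion rupees: reserves −249B, deposits 0.
Totals: Δreserves = +154B, Δdeposits = +403B.
Δrequired reserves = 12% × +403B = +48.36B.
Δexcess reserves = Δreserves − Δrequired = +154B − (+48.36B) = +105.64 billion.

+105.64 billion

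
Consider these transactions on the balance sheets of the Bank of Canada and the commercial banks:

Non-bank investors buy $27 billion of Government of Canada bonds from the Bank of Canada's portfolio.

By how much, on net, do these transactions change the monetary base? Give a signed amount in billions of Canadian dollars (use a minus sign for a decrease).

-$27 billion

Asset sale (to non-banks) $27 billion: Bank of Canada balance sheet contracts → −$27B.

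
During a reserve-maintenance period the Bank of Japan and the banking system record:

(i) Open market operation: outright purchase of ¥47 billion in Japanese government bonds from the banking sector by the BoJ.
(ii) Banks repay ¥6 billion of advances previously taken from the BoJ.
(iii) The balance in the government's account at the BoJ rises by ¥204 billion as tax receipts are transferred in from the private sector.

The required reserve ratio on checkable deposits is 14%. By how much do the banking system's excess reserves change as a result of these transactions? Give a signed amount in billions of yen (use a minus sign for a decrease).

-¥134.44 billion

OMO purchase (from banks) ¥47 billion: reserves +¥47B, deposits 0.
Discount-window repayment ¥6 billion: reserves −¥6B, deposits 0.
Government account inflow ¥204 billion: reserves −¥204B, deposits −¥204B.
Totals: Δreserves = −¥163B, Δdeposits = −¥204B.
Δrequired reserves = 14% × −¥204B = −¥28.56B.
Δexcess reserves = Δreserves − Δrequired = −¥163B − (−¥28.56B) = -¥134.44 billion.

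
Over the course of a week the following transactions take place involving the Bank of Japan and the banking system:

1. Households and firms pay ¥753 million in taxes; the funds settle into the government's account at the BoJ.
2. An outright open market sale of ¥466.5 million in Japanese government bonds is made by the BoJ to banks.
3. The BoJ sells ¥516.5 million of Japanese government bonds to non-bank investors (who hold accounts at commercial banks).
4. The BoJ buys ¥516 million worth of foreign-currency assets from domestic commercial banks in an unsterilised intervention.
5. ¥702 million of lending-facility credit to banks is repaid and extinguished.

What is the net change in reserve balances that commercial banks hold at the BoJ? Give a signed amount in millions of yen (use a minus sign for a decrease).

-¥1922 million

Government account inflow ¥753 million: funds move from bank reserves into the government account → −¥753M.
OMO sale (to banks) ¥466.5 million: the buying banks pay out of their reserve balances → −¥466.5M.
Asset sale (to non-banks) ¥516.5 million: the non-bank buyers' banks settle from reserves → −¥516.5M.
FX purchase ¥516 million: the BoJ pays by crediting reserve accounts → +¥516M.
Discount-window repayment ¥702 million: repayment is debited from reserves → −¥702M.
Net: −753 − 466.5 − 516.5 + 516 − 702 = -¥1922 million.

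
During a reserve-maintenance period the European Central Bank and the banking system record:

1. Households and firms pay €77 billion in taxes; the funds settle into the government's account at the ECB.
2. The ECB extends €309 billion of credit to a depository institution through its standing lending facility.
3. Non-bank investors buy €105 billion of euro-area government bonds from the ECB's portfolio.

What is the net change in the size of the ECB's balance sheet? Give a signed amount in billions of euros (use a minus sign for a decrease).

Government account inflow €77 billion: only the composition of liabilities changes → 0.
Discount-window loan €309 billion: an ECB asset is acquired → +€309B.
Asset sale (to non-banks) €105 billion: an ECB asset is shed → −€105B.
Net: 0 + 309 − 105 = +€204 billion.

+€204 billion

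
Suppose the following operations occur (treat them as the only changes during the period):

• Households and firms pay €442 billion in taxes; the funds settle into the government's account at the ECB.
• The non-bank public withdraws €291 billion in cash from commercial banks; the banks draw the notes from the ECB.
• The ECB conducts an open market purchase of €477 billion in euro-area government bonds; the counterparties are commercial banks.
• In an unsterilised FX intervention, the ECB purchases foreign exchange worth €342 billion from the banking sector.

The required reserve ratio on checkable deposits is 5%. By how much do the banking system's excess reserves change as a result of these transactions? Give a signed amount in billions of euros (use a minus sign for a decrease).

Government account inflow €442 billion: reserves −€442B, deposits −€442B.
Currency withdrawal €291 billion: reserves −€291B, deposits −€291B.
OMO purchase (from banks) €477 billion: reserves +€477B, deposits 0.
FX purchase €342 billion: reserves +€342B, deposits 0.
Totals: Δreserves = +€86B, Δdeposits = −€733B.
Δrequired reserves = 5% × −€733B = −€36.65B.
Δexcess reserves = Δreserves − Δrequired = +€86B − (−€36.65B) = +€122.65 billion.

+€122.65 billion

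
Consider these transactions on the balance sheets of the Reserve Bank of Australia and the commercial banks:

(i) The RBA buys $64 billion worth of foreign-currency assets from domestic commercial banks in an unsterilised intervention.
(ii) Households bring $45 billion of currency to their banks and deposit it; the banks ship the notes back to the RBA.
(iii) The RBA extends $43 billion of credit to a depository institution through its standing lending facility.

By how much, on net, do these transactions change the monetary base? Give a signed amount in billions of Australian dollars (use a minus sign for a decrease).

+$107 billion

RBA balance sheet:
  Assets:      Loans to banks +$43B, Foreign assets +$64B
  Liabilities: Bank reserves +$152B, Currency in circulation −$45B
Commercial banking system:
  Assets:      Reserves at CB +$152B, Foreign assets −$64B
  Liabilities: Checkable deposits +$45B, Borrowings from CB +$43B
Monetary base = currency + reserves: −$45B + (+$152B) = +$107 billion.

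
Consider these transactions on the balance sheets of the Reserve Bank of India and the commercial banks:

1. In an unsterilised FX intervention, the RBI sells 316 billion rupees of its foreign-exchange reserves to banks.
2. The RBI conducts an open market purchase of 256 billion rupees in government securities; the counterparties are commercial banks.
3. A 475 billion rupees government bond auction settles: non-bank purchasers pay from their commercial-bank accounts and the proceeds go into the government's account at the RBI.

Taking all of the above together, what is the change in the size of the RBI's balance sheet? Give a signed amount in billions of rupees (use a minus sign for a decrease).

-60 billion

FX sale 316 billion rupees: an RBI asset is shed → −316B.
OMO purchase (from banks) 256 billion rupees: an RBI asset is acquired → +256B.
Government account inflow 475 billion rupees: only the composition of liabilities changes → 0.
Net: −316 + 256 + 0 = -60 billion.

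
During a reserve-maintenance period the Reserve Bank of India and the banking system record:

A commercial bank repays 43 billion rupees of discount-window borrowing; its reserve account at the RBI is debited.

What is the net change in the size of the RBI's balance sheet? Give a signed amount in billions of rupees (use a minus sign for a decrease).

-43 billion

Discount-window repayment 43 billion rupees: an RBI asset is shed → −43B.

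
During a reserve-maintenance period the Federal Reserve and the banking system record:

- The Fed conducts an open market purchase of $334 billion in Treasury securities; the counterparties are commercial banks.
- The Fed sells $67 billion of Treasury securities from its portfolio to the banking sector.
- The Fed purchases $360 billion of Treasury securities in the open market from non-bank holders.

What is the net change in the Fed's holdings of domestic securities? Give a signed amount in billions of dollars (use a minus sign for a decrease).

+$627 billion

OMO purchase (from banks) $334 billion: securities added to the Fed's portfolio → +$334B.
OMO sale (to banks) $67 billion: securities removed from the Fed's portfolio → −$67B.
Asset purchase (from non-banks) $360 billion: securities added to the Fed's portfolio → +$360B.
Net: 334 − 67 + 360 = +$627 billion.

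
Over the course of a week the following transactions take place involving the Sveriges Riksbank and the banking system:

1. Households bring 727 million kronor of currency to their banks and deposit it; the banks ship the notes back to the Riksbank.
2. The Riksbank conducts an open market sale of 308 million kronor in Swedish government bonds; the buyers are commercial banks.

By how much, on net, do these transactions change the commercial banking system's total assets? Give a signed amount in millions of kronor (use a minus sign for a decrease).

Currency deposit 727 million kronor: bank balance sheets expand → +727M.
OMO sale (to banks) 308 million kronor: just an asset swap on bank balance sheets → 0.
Net: 727 + 0 = +727 million.

+727 million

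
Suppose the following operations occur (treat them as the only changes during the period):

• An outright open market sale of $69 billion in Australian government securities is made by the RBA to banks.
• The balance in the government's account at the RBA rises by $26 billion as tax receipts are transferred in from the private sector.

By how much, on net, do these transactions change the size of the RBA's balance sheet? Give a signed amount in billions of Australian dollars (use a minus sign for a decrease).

-$69 billion

OMO sale (to banks) $69 billion: an RBA asset is shed → −$69B.
Government account inflow $26 billion: only the composition of liabilities changes → 0.
Net: −69 + 0 = -$69 billion.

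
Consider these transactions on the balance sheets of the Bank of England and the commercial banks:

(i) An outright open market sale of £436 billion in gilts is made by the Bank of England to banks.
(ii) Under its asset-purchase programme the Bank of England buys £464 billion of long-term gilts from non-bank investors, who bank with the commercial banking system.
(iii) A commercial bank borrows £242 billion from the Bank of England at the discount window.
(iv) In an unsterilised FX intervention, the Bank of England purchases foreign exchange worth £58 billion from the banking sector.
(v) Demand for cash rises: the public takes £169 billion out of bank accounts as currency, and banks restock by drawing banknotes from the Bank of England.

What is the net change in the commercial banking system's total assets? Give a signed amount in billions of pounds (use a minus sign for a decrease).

OMO sale (to banks) £436 billion: just an asset swap on bank balance sheets → 0.
Asset purchase (from non-banks) £464 billion: bank balance sheets expand → +£464B.
Discount-window loan £242 billion: bank balance sheets expand → +£242B.
FX purchase £58 billion: just an asset swap on bank balance sheets → 0.
Currency withdrawal £169 billion: bank balance sheets shrink → −£169B.
Net: 0 + 464 + 242 + 0 − 169 = +£537 billion.

+£537 billion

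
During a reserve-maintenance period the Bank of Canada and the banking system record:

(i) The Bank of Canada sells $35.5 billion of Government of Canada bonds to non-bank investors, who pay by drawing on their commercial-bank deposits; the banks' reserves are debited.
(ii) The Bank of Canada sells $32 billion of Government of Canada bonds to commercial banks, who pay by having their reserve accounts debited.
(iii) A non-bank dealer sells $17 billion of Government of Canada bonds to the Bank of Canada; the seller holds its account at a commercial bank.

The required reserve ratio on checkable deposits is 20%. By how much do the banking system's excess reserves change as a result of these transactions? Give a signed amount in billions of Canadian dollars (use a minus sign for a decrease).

-$46.8 billion

Asset sale (to non-banks) $35.5 billion: reserves −$35.5B, deposits −$35.5B.
OMO sale (to banks) $32 billion: reserves −$32B, deposits 0.
Asset purchase (from non-banks) $17 billion: reserves +$17B, deposits +$17B.
Totals: Δreserves = −$50.5B, Δdeposits = −$18.5B.
Δrequired reserves = 20% × −$18.5B = −$3.7B.
Δexcess reserves = Δreserves − Δrequired = −$50.5B − (−$3.7B) = -$46.8 billion.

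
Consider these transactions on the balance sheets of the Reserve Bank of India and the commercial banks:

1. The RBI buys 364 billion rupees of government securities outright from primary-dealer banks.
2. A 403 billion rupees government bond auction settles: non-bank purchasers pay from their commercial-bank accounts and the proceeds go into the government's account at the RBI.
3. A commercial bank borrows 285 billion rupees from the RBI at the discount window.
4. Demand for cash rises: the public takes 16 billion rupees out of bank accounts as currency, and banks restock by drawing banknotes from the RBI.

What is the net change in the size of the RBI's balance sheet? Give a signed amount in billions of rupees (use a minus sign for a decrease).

OMO purchase (from banks) 364 billion rupees: an RBI asset is acquired → +364B.
Government account inflow 403 billion rupees: only the composition of liabilities changes → 0.
Discount-window loan 285 billion rupees: an RBI asset is acquired → +285B.
Currency withdrawal 16 billion rupees: only the composition of liabilities changes → 0.
Net: 364 + 0 + 285 + 0 = +649 billion.

+649 billion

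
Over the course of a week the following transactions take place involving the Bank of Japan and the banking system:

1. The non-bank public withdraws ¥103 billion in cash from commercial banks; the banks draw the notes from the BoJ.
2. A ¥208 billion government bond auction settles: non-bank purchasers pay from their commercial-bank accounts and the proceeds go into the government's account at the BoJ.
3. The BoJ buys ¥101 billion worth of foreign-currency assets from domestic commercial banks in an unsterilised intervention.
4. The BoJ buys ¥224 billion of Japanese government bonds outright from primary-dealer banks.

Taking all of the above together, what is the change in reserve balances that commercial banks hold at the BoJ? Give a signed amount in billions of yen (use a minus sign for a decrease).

+¥14 billion

Currency withdrawal ¥103 billion: banks swap reserves for currency → −¥103B.
Government account inflow ¥208 billion: funds move from bank reserves into the government account → −¥208B.
FX purchase ¥101 billion: the BoJ pays by crediting reserve accounts → +¥101B.
OMO purchase (from banks) ¥224 billion: the BoJ pays by crediting reserve accounts → +¥224B.
Net: −103 − 208 + 101 + 224 = +¥14 billion.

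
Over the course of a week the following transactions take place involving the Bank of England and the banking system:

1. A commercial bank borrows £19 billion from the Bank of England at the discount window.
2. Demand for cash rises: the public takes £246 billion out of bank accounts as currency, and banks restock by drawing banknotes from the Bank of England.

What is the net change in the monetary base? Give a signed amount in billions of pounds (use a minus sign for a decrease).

Bank of England balance sheet:
  Assets:      Loans to banks +£19B
  Liabilities: Bank reserves −£227B, Currency in circulation +£246B
Monetary base = currency + reserves: +£246B + (−£227B) = +£19 billion.

+£19 billion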